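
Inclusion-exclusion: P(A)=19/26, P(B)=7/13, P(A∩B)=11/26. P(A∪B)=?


P(A∪B) = P(A) + P(B) - P(A∩B)
= 19/26 + 7/13 - 11/26 = 11/13

11/13


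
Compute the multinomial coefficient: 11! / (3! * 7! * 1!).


11! = 39916800
Denominator: 3!=6 * 7!=5040 * 1!=1
Coefficient = 39916800 / 30240 = 1320

1320


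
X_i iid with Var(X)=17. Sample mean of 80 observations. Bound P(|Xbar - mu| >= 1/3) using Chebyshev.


Var(Xbar) = Var(X)/n = 17/80
Chebyshev: P(|Xbar-mu| >= 1/3) <= Var(Xbar)/(1/3)^2 = (17/80)/(1/9) = 153/80
Bound exceeds 1, so trivial bound: 1

1


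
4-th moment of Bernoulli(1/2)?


For Bernoulli: X in {0,1}
E[X^4] = 0^4*(1-1/2) + 1^4*1/2 = 1/2

1/2


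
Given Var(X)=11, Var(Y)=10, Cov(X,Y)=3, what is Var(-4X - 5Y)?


Var(-4X - 5Y) = (-4)^2*Var(X) + (-5)^2*Var(Y) + 2*(-4)*(-5)*Cov(X,Y)
= 16*11 + 25*10 + 40*3
= 176 + 250 + 120 = 546

546


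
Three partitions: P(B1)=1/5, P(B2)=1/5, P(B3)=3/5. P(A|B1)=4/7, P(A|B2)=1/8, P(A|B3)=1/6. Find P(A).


P(A) = P(A|B1)P(B1) + P(A|B2)P(B2) + P(A|B3)P(B3)
= 4/7*1/5 + 1/8*1/5 + 1/6*3/5
= 4/35 + 1/40 + 1/10 = 67/280

67/280


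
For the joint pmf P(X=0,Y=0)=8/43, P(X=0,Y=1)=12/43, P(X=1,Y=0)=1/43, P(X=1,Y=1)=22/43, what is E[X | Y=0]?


P(Y=0) = 9/43
E[X|Y=0] = (0*8 + 1*1)/9 = 1/9

1/9


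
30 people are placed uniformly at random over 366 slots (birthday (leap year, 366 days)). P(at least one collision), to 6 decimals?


P(all different) = prod((366-i)/366 for i=0..29) = 0.294697
P(at least one match) = 1 - 0.294697 = 0.705303

0.705303


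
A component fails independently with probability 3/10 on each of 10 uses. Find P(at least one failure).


P(at least one) = 1 - P(none)
P(none) = (1 - 3/10)^10 = (7/10)^10 = 282475249/10000000000
P(at least one) = 1 - 282475249/10000000000 = 9717524751/10000000000

9717524751/10000000000


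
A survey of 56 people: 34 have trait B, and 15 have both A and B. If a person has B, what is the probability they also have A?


P(A|B) = P(A∩B)/P(B) = (15/56)/(34/56) = 15/34

15/34


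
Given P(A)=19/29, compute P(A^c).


P(A') = 1 - P(A) = 1 - 19/29 = 10/29

10/29


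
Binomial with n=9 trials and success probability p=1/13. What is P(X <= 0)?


P(X<=0) = P(X=0)
= 5159780352/10604499373
= 5159780352/10604499373

5159780352/10604499373


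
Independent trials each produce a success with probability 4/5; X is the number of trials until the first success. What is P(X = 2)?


P(X=2) = (1-p)^1 * p = (1/5)^1 * 4/5
= 1/5 * 4/5 = 4/25

4/25


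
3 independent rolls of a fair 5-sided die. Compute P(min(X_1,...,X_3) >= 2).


P(min >= 2) = P(all X_i >= 2) = (P(X_1 >= 2))^3
= (4/5)^3 = 64/125

64/125


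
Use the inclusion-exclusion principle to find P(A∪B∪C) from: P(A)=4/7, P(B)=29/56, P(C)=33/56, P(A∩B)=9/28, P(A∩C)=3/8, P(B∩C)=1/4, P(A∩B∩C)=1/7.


P(A∪B∪C) = P(A)+P(B)+P(C) - P(AB)-P(AC)-P(BC) + P(ABC)
= 4/7+29/56+33/56 - 9/28-3/8-1/4 + 1/7
= 7/8

7/8


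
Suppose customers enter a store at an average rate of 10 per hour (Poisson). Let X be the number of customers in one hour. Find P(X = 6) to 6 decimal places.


P(X=6) = e^(-10) * 10^6 / 6!
≈ 0.00004539992976 * 1000000 / 720
≈ 0.063055

0.063055


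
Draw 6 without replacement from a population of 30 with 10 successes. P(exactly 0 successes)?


P(X=0) = C(10,0)*C(20,6) / C(30,6)
= 1*38760 / 593775
= 38760/593775 = 2584/39585

2584/39585


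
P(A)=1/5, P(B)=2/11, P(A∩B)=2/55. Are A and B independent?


P(A)*P(B) = 1/5*2/11 = 2/55
P(A∩B) = 2/55, which equals P(A)P(B), so independent

Yes, A and B are independent


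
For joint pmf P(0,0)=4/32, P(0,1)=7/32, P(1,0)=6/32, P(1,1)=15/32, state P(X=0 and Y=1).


Read from table: P(X=0, Y=1) = 7/32

7/32


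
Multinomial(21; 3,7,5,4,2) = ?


21! = 51090942171709440000
Denominator: 3!=6 * 7!=5040 * 5!=120 * 4!=24 * 2!=2
Coefficient = 51090942171709440000 / 174182400 = 293318625600

293318625600


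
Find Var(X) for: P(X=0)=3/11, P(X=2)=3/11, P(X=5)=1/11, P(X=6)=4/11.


E[X] = 35/11, E[X^2] = 181/11
Var(X) = E[X^2] - (E[X])^2 = 181/11 - (35/11)^2 = 766/121

766/121


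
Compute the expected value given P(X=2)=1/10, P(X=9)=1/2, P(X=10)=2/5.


E[X] = sum(x * P(x))
= 2*1/10 + 9*1/2 + 10*2/5
= 87/10

87/10


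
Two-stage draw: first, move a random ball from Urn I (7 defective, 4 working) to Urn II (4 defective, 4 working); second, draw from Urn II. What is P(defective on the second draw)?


P(transfer defective) = 7/11; P(transfer working) = 4/11
If defective transferred: Urn II has 5 defective of 9, so P(defective|defective moved) = 5/9
If working transferred: Urn II has 4 defective of 9, so P(defective|working moved) = 4/9
By total probability: P(defective) = 7/11*5/9 + 4/11*4/9 = 17/33

17/33


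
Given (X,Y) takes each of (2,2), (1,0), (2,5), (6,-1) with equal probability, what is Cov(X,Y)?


E[X]=11/4, E[Y]=3/2, E[XY]=2
Cov(X,Y) = E[XY] - E[X]E[Y] = 2 - 11/4*3/2 = -17/8

-17/8


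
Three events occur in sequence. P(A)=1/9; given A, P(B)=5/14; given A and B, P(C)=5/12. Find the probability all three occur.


P(A∩B∩C) = P(A) * P(B|A) * P(C|A∩B)
= 1/9 * 5/14 * 5/12
= 5/126 * 5/12 = 25/1512

25/1512


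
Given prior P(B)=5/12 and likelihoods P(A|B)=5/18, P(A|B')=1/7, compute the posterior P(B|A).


P(A) = P(A|B)P(B) + P(A|B')P(B') = 5/18*5/12 + 1/7*7/12 = 43/216
P(B|A) = P(A|B)P(B)/P(A) = (25/216)/(43/216) = 25/43

25/43


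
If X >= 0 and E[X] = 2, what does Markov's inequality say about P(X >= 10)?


Markov: P(X >= a) <= E[X]/a
P(X >= 10) <= 2/10 = 1/5

1/5


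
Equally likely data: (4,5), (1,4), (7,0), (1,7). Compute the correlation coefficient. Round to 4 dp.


Cov(X,Y) = -5.2500, Var(X) = 6.1875, Var(Y) = 6.5000
rho = Cov/(sqrt(VarX)*sqrt(VarY)) = -0.8278

-0.8278


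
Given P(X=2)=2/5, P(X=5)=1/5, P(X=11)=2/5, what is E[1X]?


E[1X] = sum(g(x)*P(x))
= 2*2/5 + 5*1/5 + 11*2/5
= 31/5

31/5


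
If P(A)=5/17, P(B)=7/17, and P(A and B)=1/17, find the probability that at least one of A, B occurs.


P(A∪B) = P(A) + P(B) - P(A∩B)
= 5/17 + 7/17 - 1/17 = 11/17

11/17


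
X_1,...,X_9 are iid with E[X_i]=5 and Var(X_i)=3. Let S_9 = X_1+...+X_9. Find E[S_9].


E[S_n] = n*E[X_1] = 9*5 = 45

45


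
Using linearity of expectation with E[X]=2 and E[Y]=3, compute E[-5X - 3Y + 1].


E[-5X - 3Y + 1] = -5*E[X] - 3*E[Y] + 1
= (-5)*(2) + (-3)*(3) + (1)
= -10 - 9 + 1 = -18

-18


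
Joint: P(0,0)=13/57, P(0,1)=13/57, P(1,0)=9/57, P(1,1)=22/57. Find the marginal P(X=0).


P(X=0) = P(0,0)+P(0,1) = 13/57 + 13/57 = 26/57

26/57


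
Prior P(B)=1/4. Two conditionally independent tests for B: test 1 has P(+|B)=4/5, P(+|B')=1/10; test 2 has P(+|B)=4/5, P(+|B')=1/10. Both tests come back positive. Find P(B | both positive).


After test 1: P(+) = 4/5*1/4 + 1/10*3/4 = 11/40
P(B|+) = (1/5)/(11/40) = 8/11
After test 2 (use post1 as new prior): P(+) = 4/5*8/11 + 1/10*3/11 = 67/110
P(B|+,+) = (32/55)/(67/110) = 64/67

64/67


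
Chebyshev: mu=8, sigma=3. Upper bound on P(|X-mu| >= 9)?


k = 9/3 = 3
Chebyshev: P(|X-mu| >= k*sigma) <= 1/k^2 = 1/3^2 = 1/9

1/9


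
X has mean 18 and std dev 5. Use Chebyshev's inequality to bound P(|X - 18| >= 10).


k = 10/5 = 2
Chebyshev: P(|X-mu| >= k*sigma) <= 1/k^2 = 1/2^2 = 1/4

1/4


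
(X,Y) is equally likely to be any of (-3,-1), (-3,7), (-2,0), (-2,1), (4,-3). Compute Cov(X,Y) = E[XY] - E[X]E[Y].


E[X]=-6/5, E[Y]=4/5, E[XY]=-32/5
Cov(X,Y) = E[XY] - E[X]E[Y] = -32/5 + 6/5*4/5 = -136/25

-136/25


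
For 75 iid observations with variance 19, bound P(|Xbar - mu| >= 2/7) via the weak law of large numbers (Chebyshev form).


Var(Xbar) = Var(X)/n = 19/75
Chebyshev: P(|Xbar-mu| >= 2/7) <= Var(Xbar)/(2/7)^2 = (19/75)/(4/49) = 931/300
Bound exceeds 1, so trivial bound: 1

1


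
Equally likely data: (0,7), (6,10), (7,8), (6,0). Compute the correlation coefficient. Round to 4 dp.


Cov(X,Y) = -0.6875, Var(X) = 7.6875, Var(Y) = 14.1875
rho = Cov/(sqrt(VarX)*sqrt(VarY)) = -0.0658

-0.0658


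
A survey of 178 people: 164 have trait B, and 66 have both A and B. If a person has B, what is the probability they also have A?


P(A|B) = P(A∩B)/P(B) = (66/178)/(164/178) = 66/164 = 33/82

33/82


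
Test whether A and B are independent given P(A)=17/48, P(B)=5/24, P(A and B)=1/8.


P(A)*P(B) = 17/48*5/24 = 85/1152
P(A∩B) = 1/8 != 85/1152, so not independent

No, A and B are not independent


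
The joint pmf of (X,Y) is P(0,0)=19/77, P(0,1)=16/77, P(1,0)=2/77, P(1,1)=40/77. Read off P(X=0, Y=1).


Read from table: P(X=0, Y=1) = 16/77

16/77


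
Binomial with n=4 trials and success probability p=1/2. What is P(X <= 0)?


P(X<=0) = P(X=0)
= 1/16
= 1/16

1/16


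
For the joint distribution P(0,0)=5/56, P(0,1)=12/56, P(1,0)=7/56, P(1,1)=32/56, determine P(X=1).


P(X=1) = P(1,0)+P(1,1) = 7/56 + 32/56 = 39/56

39/56


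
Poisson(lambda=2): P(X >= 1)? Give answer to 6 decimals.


P(X>=1) = 1 - P(X<=0) = 1 - (e^(-2)*2^0/0!)
≈ 1 - 0.1353352832 = 0.8646647168
≈ 0.864665

0.864665


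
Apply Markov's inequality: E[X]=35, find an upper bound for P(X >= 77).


Markov: P(X >= a) <= E[X]/a
P(X >= 77) <= 35/77 = 5/11

5/11


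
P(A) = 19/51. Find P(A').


P(A') = 1 - P(A) = 1 - 19/51 = 32/51

32/51


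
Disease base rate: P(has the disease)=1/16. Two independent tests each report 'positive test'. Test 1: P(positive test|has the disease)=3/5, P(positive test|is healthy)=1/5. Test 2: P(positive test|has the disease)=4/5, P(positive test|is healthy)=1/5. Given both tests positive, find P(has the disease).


After test 1: P(+) = 3/5*1/16 + 1/5*15/16 = 9/40
P(B|+) = (3/80)/(9/40) = 1/6
After test 2 (use post1 as new prior): P(+) = 4/5*1/6 + 1/5*5/6 = 3/10
P(B|+,+) = (2/15)/(3/10) = 4/9

4/9


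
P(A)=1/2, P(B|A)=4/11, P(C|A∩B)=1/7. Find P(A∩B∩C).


P(A∩B∩C) = P(A) * P(B|A) * P(C|A∩B)
= 1/2 * 4/11 * 1/7
= 2/11 * 1/7 = 2/77

2/77


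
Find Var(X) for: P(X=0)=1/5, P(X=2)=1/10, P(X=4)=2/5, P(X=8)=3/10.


E[X] = 21/5, E[X^2] = 26
Var(X) = E[X^2] - (E[X])^2 = 26 - (21/5)^2 = 209/25

209/25


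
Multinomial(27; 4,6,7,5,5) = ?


27! = 10888869450418352160768000000
Denominator: 4!=24 * 6!=720 * 7!=5040 * 5!=120 * 5!=120
Coefficient = 10888869450418352160768000000 / 1254113280000 = 8682524636385600

8682524636385600


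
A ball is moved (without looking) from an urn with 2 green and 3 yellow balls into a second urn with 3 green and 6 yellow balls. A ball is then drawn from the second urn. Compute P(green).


P(transfer green) = 2/5; P(transfer yellow) = 3/5
If green transferred: Urn II has 4 green of 10, so P(green|green moved) = 2/5
If yellow transferred: Urn II has 3 green of 10, so P(green|yellow moved) = 3/10
By total probability: P(green) = 2/5*2/5 + 3/5*3/10 = 17/50

17/50


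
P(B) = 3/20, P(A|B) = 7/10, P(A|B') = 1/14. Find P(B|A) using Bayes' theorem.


P(A) = P(A|B)P(B) + P(A|B')P(B') = 7/10*3/20 + 1/14*17/20 = 29/175
P(B|A) = P(A|B)P(B)/P(A) = (21/200)/(29/175) = 147/232

147/232


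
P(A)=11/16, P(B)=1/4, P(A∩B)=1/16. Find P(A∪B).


P(A∪B) = P(A) + P(B) - P(A∩B)
= 11/16 + 1/4 - 1/16 = 7/8

7/8


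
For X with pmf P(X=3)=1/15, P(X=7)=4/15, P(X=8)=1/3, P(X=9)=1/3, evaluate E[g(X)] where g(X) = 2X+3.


E[2X+3] = sum(g(x)*P(x))
= 9*1/15 + 17*4/15 + 19*1/3 + 21*1/3
= 277/15

277/15


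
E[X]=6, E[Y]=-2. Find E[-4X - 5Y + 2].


E[-4X - 5Y + 2] = -4*E[X] - 5*E[Y] + 2
= (-4)*(6) + (-5)*(-2) + (2)
= -24 + 10 + 2 = -12

-12


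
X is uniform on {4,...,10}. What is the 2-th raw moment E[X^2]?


E[X^2] = (1/7) * sum(x^2 for x=4..10)
= 371/7 = 53

53


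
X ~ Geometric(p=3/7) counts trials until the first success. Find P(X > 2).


P(X > 2) = P(first 2 trials all fail) = (1-p)^2 = (4/7)^2 = 16/49

16/49


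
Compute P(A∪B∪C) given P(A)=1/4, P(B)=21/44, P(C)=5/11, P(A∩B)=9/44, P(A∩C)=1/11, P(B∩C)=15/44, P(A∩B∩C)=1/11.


P(A∪B∪C) = P(A)+P(B)+P(C) - P(AB)-P(AC)-P(BC) + P(ABC)
= 1/4+21/44+5/11 - 9/44-1/11-15/44 + 1/11
= 7/11

7/11


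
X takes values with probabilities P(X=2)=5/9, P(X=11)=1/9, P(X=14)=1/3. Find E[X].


E[X] = sum(x * P(x))
= 2*5/9 + 11*1/9 + 14*1/3
= 7

7


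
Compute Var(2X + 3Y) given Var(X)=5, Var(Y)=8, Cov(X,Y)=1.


Var(2X + 3Y) = 2^2*Var(X) + 3^2*Var(Y) + 2*2*3*Cov(X,Y)
= 4*5 + 9*8 + 12*1
= 20 + 72 + 12 = 104

104


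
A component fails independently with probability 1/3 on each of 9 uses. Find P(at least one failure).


P(at least one) = 1 - P(none)
P(none) = (1 - 1/3)^9 = (2/3)^9 = 512/19683
P(at least one) = 1 - 512/19683 = 19171/19683

19171/19683


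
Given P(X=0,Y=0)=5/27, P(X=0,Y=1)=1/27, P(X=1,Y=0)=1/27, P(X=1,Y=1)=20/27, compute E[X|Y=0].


P(Y=0) = 6/27
E[X|Y=0] = (0*5 + 1*1)/6 = 1/6

1/6


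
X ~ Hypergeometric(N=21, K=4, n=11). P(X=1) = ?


P(X=1) = C(4,1)*C(17,10) / C(21,11)
= 4*19448 / 352716
= 77792/352716 = 88/399

88/399


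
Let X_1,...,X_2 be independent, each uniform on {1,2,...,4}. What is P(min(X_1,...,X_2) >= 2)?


P(min >= 2) = P(all X_i >= 2) = (P(X_1 >= 2))^2
= (3/4)^2 = 9/16

9/16


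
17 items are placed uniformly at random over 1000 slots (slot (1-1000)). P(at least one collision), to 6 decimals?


P(all different) = prod((1000-i)/1000 for i=0..16) = 0.872185
P(at least one match) = 1 - 0.872185 = 0.127815

0.127815


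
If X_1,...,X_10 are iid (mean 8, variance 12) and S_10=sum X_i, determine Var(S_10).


By independence, Var(S_n) = n*Var(X_1) = 10*12 = 120

120


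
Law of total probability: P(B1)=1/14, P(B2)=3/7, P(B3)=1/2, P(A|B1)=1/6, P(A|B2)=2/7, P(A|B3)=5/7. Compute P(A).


P(A) = P(A|B1)P(B1) + P(A|B2)P(B2) + P(A|B3)P(B3)
= 1/6*1/14 + 2/7*3/7 + 5/7*1/2
= 1/84 + 6/49 + 5/14 = 289/588

289/588


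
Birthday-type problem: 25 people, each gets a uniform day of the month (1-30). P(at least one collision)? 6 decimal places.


P(all different) = prod((30-i)/30 for i=0..24) = 0.000000
P(at least one match) = 1 - 0.000000 = 1.000000

1.000000


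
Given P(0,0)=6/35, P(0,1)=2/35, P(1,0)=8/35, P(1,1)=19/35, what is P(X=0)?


P(X=0) = P(0,0)+P(0,1) = 6/35 + 2/35 = 8/35

8/35


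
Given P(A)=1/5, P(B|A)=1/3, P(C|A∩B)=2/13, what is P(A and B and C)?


P(A∩B∩C) = P(A) * P(B|A) * P(C|A∩B)
= 1/5 * 1/3 * 2/13
= 1/15 * 2/13 = 2/195

2/195


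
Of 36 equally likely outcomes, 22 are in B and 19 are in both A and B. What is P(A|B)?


P(A|B) = P(A∩B)/P(B) = (19/36)/(22/36) = 19/22

19/22


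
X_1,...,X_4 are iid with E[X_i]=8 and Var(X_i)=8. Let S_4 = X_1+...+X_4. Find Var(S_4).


By independence, Var(S_n) = n*Var(X_1) = 4*8 = 32

32


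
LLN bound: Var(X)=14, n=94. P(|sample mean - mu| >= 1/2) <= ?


Var(Xbar) = Var(X)/n = 14/94
Chebyshev: P(|Xbar-mu| >= 1/2) <= Var(Xbar)/(1/2)^2 = (7/47)/(1/4) = 28/47

28/47


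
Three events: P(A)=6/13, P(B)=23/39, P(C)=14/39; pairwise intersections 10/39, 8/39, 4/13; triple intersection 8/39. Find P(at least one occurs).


P(A∪B∪C) = P(A)+P(B)+P(C) - P(AB)-P(AC)-P(BC) + P(ABC)
= 6/13+23/39+14/39 - 10/39-8/39-4/13 + 8/39
= 11/13

11/13


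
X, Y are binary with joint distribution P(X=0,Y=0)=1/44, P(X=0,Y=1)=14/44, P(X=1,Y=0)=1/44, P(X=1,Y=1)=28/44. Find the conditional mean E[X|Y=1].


P(Y=1) = 42/44
E[X|Y=1] = (0*14 + 1*28)/42 = 28/42 = 2/3

2/3


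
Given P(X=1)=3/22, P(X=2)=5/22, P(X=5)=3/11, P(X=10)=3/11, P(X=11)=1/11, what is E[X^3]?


E[X^3] = sum(g(x)*P(x))
= 1*3/22 + 8*5/22 + 125*3/11 + 1000*3/11 + 1331*1/11
= 9455/22

9455/22


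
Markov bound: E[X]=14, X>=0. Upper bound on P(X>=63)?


Markov: P(X >= a) <= E[X]/a
P(X >= 63) <= 14/63 = 2/9

2/9


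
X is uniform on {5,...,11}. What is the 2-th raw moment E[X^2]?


E[X^2] = (1/7) * sum(x^2 for x=5..11)
= 476/7 = 68

68


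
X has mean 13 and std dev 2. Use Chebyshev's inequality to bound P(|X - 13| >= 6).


k = 6/2 = 3
Chebyshev: P(|X-mu| >= k*sigma) <= 1/k^2 = 1/3^2 = 1/9

1/9


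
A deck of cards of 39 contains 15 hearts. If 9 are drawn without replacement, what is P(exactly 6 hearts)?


P(X=6) = C(15,6)*C(24,3) / C(39,9)
= 5005*2024 / 211915132
= 10130120/211915132 = 17710/370481

17710/370481


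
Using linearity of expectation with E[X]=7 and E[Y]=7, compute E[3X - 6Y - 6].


E[3X - 6Y - 6] = 3*E[X] - 6*E[Y] - 6
= (3)*(7) + (-6)*(7) + (-6)
= 21 - 42 - 6 = -27

-27


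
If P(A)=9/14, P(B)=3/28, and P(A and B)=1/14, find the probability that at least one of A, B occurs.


P(A∪B) = P(A) + P(B) - P(A∩B)
= 9/14 + 3/28 - 1/14 = 19/28

19/28


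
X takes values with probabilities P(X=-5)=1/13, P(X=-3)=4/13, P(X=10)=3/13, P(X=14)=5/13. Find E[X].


E[X] = sum(x * P(x))
= -5*1/13 - 3*4/13 + 10*3/13 + 14*5/13
= 83/13

83/13


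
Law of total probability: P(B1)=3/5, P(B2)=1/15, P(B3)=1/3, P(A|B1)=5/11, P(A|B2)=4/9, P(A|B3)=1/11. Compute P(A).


P(A) = P(A|B1)P(B1) + P(A|B2)P(B2) + P(A|B3)P(B3)
= 5/11*3/5 + 4/9*1/15 + 1/11*1/3
= 3/11 + 4/135 + 1/33 = 494/1485

494/1485


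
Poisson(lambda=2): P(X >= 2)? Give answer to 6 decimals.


P(X>=2) = 1 - P(X<=1) = 1 - (e^(-2)*2^0/0! + e^(-2)*2^1/1!)
≈ 1 - (0.1353352832 + 0.2706705665)
= 1 - 0.4060058497 = 0.5939941503
≈ 0.593994

0.593994


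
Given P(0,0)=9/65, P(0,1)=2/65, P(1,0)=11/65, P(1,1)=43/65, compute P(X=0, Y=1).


Read from table: P(X=0, Y=1) = 2/65

2/65


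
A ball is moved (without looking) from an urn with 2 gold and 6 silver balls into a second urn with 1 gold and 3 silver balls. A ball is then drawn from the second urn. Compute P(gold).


P(transfer gold) = 2/8 = 1/4; P(transfer silver) = 3/4
If gold transferred: Urn II has 2 gold of 5, so P(gold|gold moved) = 2/5
If silver transferred: Urn II has 1 gold of 5, so P(gold|silver moved) = 1/5
By total probability: P(gold) = 1/4*2/5 + 3/4*1/5 = 1/4

1/4


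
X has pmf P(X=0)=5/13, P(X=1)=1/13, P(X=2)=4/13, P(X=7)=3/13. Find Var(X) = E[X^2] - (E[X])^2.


E[X] = 30/13, E[X^2] = 164/13
Var(X) = E[X^2] - (E[X])^2 = 164/13 - (30/13)^2 = 1232/169

1232/169


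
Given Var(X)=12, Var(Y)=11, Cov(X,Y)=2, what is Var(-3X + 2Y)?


Var(-3X + 2Y) = (-3)^2*Var(X) + 2^2*Var(Y) + 2*(-3)*2*Cov(X,Y)
= 9*12 + 4*11 - 12*2
= 108 + 44 - 24 = 128

128


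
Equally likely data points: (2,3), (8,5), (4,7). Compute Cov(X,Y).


E[X]=14/3, E[Y]=5, E[XY]=74/3
Cov(X,Y) = E[XY] - E[X]E[Y] = 74/3 - 14/3*5 = 4/3

4/3


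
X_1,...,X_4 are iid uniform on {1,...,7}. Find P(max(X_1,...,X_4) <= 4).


P(max <= 4) = P(all X_i <= 4) = (P(X_1 <= 4))^4
= (4/7)^4 = 256/2401

256/2401


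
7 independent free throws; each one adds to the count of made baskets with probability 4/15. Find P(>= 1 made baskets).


P(at least one) = 1 - P(none)
P(none) = (1 - 4/15)^7 = (11/15)^7 = 19487171/170859375
P(at least one) = 1 - 19487171/170859375 = 151372204/170859375

151372204/170859375


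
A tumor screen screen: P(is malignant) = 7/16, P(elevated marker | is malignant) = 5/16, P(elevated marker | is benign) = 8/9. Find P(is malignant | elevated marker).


P(A) = P(A|B)P(B) + P(A|B')P(B') = 5/16*7/16 + 8/9*9/16 = 163/256
P(B|A) = P(A|B)P(B)/P(A) = (35/256)/(163/256) = 35/163

35/163


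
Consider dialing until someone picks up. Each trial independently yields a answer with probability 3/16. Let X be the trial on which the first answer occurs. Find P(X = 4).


P(X=4) = (1-p)^3 * p = (13/16)^3 * 3/16
= 2197/4096 * 3/16 = 6591/65536

6591/65536


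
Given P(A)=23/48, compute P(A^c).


P(A') = 1 - P(A) = 1 - 23/48 = 25/48

25/48


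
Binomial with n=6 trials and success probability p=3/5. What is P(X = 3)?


P(X=3) = C(6,3) * p^3 * (1-p)^3
= 20 * 27/125 * 8/125
= 864/3125

864/3125


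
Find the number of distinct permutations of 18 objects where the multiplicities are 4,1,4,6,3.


18! = 6402373705728000
Denominator: 4!=24 * 1!=1 * 4!=24 * 6!=720 * 3!=6
Coefficient = 6402373705728000 / 2488320 = 2572970400

2572970400


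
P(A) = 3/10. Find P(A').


P(A') = 1 - P(A) = 1 - 3/10 = 7/10

7/10


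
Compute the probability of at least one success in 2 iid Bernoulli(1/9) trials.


P(at least one) = 1 - P(none)
P(none) = (1 - 1/9)^2 = (8/9)^2 = 64/81
P(at least one) = 1 - 64/81 = 17/81

17/81


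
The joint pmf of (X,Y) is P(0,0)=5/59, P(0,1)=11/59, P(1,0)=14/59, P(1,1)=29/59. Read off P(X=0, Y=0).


Read from table: P(X=0, Y=0) = 5/59

5/59


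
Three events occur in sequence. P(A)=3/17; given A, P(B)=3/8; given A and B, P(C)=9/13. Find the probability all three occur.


P(A∩B∩C) = P(A) * P(B|A) * P(C|A∩B)
= 3/17 * 3/8 * 9/13
= 9/136 * 9/13 = 81/1768

81/1768


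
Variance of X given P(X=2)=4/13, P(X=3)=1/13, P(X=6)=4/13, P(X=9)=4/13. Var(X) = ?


E[X] = 71/13, E[X^2] = 493/13
Var(X) = E[X^2] - (E[X])^2 = 493/13 - (71/13)^2 = 1368/169

1368/169


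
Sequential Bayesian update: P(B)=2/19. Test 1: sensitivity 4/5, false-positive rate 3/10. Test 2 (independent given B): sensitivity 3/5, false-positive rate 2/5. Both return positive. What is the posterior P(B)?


After test 1: P(+) = 4/5*2/19 + 3/10*17/19 = 67/190
P(B|+) = (8/95)/(67/190) = 16/67
After test 2 (use post1 as new prior): P(+) = 3/5*16/67 + 2/5*51/67 = 30/67
P(B|+,+) = (48/335)/(30/67) = 8/25

8/25


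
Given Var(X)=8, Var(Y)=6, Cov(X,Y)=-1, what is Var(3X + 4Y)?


Var(3X + 4Y) = 3^2*Var(X) + 4^2*Var(Y) + 2*3*4*Cov(X,Y)
= 9*8 + 16*6 + 24*(-1)
= 72 + 96 - 24 = 144

144


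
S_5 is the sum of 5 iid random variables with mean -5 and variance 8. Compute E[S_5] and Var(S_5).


E[S_n] = n*mu = 5*-5 = -25
Var(S_n) = n*sigma^2 = 5*8 = 40

E[S_5]=-25, Var(S_5)=40


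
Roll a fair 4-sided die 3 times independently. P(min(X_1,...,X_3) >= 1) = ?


P(min >= 1) = P(all X_i >= 1) = (P(X_1 >= 1))^3
= (4/4)^3 = 1^3 = 1

1


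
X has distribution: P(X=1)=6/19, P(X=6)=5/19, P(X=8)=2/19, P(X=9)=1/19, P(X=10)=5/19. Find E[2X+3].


E[2X+3] = sum(g(x)*P(x))
= 5*6/19 + 15*5/19 + 19*2/19 + 21*1/19 + 23*5/19
= 279/19

279/19


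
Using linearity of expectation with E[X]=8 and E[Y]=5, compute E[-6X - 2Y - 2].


E[-6X - 2Y - 2] = -6*E[X] - 2*E[Y] - 2
= (-6)*(8) + (-2)*(5) + (-2)
= -48 - 10 - 2 = -60

-60


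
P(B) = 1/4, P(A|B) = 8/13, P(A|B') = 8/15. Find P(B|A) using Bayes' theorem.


P(A) = P(A|B)P(B) + P(A|B')P(B') = 8/13*1/4 + 8/15*3/4 = 36/65
P(B|A) = P(A|B)P(B)/P(A) = (2/13)/(36/65) = 5/18

5/18


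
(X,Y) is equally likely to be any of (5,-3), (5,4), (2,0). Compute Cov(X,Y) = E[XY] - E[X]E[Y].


E[X]=4, E[Y]=1/3, E[XY]=5/3
Cov(X,Y) = E[XY] - E[X]E[Y] = 5/3 - 4*1/3 = 1/3

1/3


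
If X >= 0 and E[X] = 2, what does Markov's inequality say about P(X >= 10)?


Markov: P(X >= a) <= E[X]/a
P(X >= 10) <= 2/10 = 1/5

1/5


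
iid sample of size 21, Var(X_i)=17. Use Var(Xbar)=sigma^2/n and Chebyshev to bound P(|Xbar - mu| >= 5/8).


Var(Xbar) = Var(X)/n = 17/21
Chebyshev: P(|Xbar-mu| >= 5/8) <= Var(Xbar)/(5/8)^2 = (17/21)/(25/64) = 1088/525
Bound exceeds 1, so trivial bound: 1

1


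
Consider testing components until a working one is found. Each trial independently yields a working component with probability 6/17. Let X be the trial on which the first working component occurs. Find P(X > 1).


P(X > 1) = P(first 1 trials all fail) = (1-p)^1 = (11/17)^1 = 11/17

11/17


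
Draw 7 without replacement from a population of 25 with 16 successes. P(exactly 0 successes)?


P(X=0) = C(16,0)*C(9,7) / C(25,7)
= 1*36 / 480700
= 36/480700 = 9/120175

9/120175


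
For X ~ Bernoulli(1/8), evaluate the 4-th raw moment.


For Bernoulli: X in {0,1}
E[X^4] = 0^4*(1-1/8) + 1^4*1/8 = 1/8

1/8


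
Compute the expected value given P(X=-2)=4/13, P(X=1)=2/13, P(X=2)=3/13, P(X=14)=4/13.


E[X] = sum(x * P(x))
= -2*4/13 + 1*2/13 + 2*3/13 + 14*4/13
= 56/13

56/13


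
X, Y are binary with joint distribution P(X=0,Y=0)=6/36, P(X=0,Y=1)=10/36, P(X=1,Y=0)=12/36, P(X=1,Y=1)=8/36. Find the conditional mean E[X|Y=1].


P(Y=1) = 18/36
E[X|Y=1] = (0*10 + 1*8)/18 = 8/18 = 4/9

4/9


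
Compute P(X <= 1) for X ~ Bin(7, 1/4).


P(X<=1) = P(X=0) + P(X=1)
= 2187/16384 + 5103/16384
= 3645/8192

3645/8192


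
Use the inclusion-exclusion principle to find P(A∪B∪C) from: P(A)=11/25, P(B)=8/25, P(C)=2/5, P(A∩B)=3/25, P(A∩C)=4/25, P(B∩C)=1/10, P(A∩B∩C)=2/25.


P(A∪B∪C) = P(A)+P(B)+P(C) - P(AB)-P(AC)-P(BC) + P(ABC)
= 11/25+8/25+2/5 - 3/25-4/25-1/10 + 2/25
= 43/50

43/50


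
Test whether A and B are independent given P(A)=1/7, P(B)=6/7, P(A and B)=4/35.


P(A)*P(B) = 1/7*6/7 = 6/49
P(A∩B) = 4/35 != 6/49, so not independent

No, A and B are not independent


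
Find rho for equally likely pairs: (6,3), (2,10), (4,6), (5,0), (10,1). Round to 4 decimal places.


Cov(X,Y) = -7.2000, Var(X) = 7.0400, Var(Y) = 13.2000
rho = Cov/(sqrt(VarX)*sqrt(VarY)) = -0.7469

-0.7469


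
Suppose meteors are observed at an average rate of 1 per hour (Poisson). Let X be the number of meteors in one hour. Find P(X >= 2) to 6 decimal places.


P(X>=2) = 1 - P(X<=1) = 1 - (e^(-1)*1^0/0! + e^(-1)*1^1/1!)
≈ 1 - (0.3678794412 + 0.3678794412)
= 1 - 0.7357588824 = 0.2642411176
≈ 0.264241

0.264241


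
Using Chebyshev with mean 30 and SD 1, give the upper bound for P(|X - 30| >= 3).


k = 3/1 = 3
Chebyshev: P(|X-mu| >= k*sigma) <= 1/k^2 = 1/3^2 = 1/9

1/9


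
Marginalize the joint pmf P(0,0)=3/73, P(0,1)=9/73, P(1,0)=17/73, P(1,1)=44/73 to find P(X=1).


P(X=1) = P(1,0)+P(1,1) = 17/73 + 44/73 = 61/73

61/73


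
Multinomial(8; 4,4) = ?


8! = 40320
Denominator: 4!=24 * 4!=24
Coefficient = 40320 / 576 = 70

70


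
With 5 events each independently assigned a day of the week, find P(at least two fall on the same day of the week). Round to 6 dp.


P(all different) = prod((7-i)/7 for i=0..4) = 0.149938
P(at least one match) = 1 - 0.149938 = 0.850062

0.850062


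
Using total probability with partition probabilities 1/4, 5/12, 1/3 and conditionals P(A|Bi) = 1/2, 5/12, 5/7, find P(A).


P(A) = P(A|B1)P(B1) + P(A|B2)P(B2) + P(A|B3)P(B3)
= 1/2*1/4 + 5/12*5/12 + 5/7*1/3
= 1/8 + 25/144 + 5/21 = 541/1008

541/1008


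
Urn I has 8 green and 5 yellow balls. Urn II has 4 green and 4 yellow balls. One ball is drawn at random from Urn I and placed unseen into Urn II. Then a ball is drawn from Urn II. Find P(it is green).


P(transfer green) = 8/13; P(transfer yellow) = 5/13
If green transferred: Urn II has 5 green of 9, so P(green|green moved) = 5/9
If yellow transferred: Urn II has 4 green of 9, so P(green|yellow moved) = 4/9
By total probability: P(green) = 8/13*5/9 + 5/13*4/9 = 20/39

20/39


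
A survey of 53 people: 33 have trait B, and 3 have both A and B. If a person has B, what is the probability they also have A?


P(A|B) = P(A∩B)/P(B) = (3/53)/(33/53) = 3/33 = 1/11

1/11


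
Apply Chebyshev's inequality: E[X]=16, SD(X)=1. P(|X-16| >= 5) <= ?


k = 5/1 = 5
Chebyshev: P(|X-mu| >= k*sigma) <= 1/k^2 = 1/5^2 = 1/25

1/25


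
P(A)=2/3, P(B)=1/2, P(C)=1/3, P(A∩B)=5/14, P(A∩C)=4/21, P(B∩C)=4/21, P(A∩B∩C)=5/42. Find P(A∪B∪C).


P(A∪B∪C) = P(A)+P(B)+P(C) - P(AB)-P(AC)-P(BC) + P(ABC)
= 2/3+1/2+1/3 - 5/14-4/21-4/21 + 5/42
= 37/42

37/42


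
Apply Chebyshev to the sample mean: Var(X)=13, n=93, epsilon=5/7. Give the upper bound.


Var(Xbar) = Var(X)/n = 13/93
Chebyshev: P(|Xbar-mu| >= 5/7) <= Var(Xbar)/(5/7)^2 = (13/93)/(25/49) = 637/2325

637/2325


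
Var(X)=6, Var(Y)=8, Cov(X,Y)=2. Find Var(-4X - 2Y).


Var(-4X - 2Y) = (-4)^2*Var(X) + (-2)^2*Var(Y) + 2*(-4)*(-2)*Cov(X,Y)
= 16*6 + 4*8 + 16*2
= 96 + 32 + 32 = 160

160


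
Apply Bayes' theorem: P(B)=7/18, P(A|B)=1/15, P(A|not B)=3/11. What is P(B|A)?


P(A) = P(A|B)P(B) + P(A|B')P(B') = 1/15*7/18 + 3/11*11/18 = 26/135
P(B|A) = P(A|B)P(B)/P(A) = (7/270)/(26/135) = 7/52

7/52


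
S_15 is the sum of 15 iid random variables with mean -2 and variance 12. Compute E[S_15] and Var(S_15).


E[S_n] = n*mu = 15*-2 = -30
Var(S_n) = n*sigma^2 = 15*12 = 180

E[S_15]=-30, Var(S_15)=180


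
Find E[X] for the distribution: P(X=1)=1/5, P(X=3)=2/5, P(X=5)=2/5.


E[X] = sum(x * P(x))
= 1*1/5 + 3*2/5 + 5*2/5
= 17/5

17/5


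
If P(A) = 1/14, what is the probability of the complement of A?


P(A') = 1 - P(A) = 1 - 1/14 = 13/14

13/14


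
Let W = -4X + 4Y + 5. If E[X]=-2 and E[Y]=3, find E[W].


E[-4X + 4Y + 5] = -4*E[X] + 4*E[Y] + 5
= (-4)*(-2) + (4)*(3) + (5)
= 8 + 12 + 5 = 25

25


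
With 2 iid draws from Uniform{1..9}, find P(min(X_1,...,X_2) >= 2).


P(min >= 2) = P(all X_i >= 2) = (P(X_1 >= 2))^2
= (8/9)^2 = 64/81

64/81


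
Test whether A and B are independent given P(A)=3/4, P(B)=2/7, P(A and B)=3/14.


P(A)*P(B) = 3/4*2/7 = 3/14
P(A∩B) = 3/14, which equals P(A)P(B), so independent

Yes, A and B are independent


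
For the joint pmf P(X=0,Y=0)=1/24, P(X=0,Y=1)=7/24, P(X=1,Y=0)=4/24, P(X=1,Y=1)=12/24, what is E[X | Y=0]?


P(Y=0) = 5/24
E[X|Y=0] = (0*1 + 1*4)/5 = 4/5

4/5


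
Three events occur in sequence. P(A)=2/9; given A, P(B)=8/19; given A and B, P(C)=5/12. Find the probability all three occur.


P(A∩B∩C) = P(A) * P(B|A) * P(C|A∩B)
= 2/9 * 8/19 * 5/12
= 16/171 * 5/12 = 20/513

20/513


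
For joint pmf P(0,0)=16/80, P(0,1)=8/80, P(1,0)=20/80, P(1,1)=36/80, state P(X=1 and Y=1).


Read from table: P(X=1, Y=1) = 36/80 = 9/20

9/20


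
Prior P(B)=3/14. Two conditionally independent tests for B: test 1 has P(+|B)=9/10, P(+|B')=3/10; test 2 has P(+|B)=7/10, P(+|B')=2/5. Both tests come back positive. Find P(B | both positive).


After test 1: P(+) = 9/10*3/14 + 3/10*11/14 = 3/7
P(B|+) = (27/140)/(3/7) = 9/20
After test 2 (use post1 as new prior): P(+) = 7/10*9/20 + 2/5*11/20 = 107/200
P(B|+,+) = (63/200)/(107/200) = 63/107

63/107


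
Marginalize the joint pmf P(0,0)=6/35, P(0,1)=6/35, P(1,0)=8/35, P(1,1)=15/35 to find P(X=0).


P(X=0) = P(0,0)+P(0,1) = 6/35 + 6/35 = 12/35

12/35


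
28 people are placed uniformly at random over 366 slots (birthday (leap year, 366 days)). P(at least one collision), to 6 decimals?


P(all different) = prod((366-i)/366 for i=0..27) = 0.346570
P(at least one match) = 1 - 0.346570 = 0.653430

0.653430


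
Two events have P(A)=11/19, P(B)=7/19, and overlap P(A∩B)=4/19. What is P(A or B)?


P(A∪B) = P(A) + P(B) - P(A∩B)
= 11/19 + 7/19 - 4/19 = 14/19

14/19


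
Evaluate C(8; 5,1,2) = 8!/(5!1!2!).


8! = 40320
Denominator: 5!=120 * 1!=1 * 2!=2
Coefficient = 40320 / 240 = 168

168


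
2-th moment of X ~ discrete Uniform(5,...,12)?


E[X^2] = (1/8) * sum(x^2 for x=5..12)
= 620/8 = 155/2

155/2


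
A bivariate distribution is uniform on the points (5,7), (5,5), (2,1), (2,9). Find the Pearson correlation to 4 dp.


Cov(X,Y) = 0.7500, Var(X) = 2.2500, Var(Y) = 8.7500
rho = Cov/(sqrt(VarX)*sqrt(VarY)) = 0.1690

0.1690


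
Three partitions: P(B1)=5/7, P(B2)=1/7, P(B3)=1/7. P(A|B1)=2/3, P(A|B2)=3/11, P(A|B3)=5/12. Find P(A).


P(A) = P(A|B1)P(B1) + P(A|B2)P(B2) + P(A|B3)P(B3)
= 2/3*5/7 + 3/11*1/7 + 5/12*1/7
= 10/21 + 3/77 + 5/84 = 177/308

177/308


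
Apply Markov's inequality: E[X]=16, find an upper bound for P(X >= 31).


Markov: P(X >= a) <= E[X]/a
P(X >= 31) <= 16/31

16/31


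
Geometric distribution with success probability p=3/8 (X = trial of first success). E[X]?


For geometric (trials until first success), E[X] = 1/p = 1/(3/8) = 8/3

8/3


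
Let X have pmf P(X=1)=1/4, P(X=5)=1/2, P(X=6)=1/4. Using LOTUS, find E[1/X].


E[1/X] = sum(g(x)*P(x))
= 1*1/4 + 1/5*1/2 + 1/6*1/4
= 47/120

47/120


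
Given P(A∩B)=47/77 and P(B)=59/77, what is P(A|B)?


P(A|B) = P(A∩B)/P(B) = (47/77)/(59/77) = 47/59

47/59


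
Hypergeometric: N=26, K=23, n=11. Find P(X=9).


P(X=9) = C(23,9)*C(3,2) / C(26,11)
= 817190*3 / 7726160
= 2451570/7726160 = 33/104

33/104


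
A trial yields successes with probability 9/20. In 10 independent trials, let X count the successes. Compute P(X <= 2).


P(X<=2) = P(X=0) + P(X=1) + P(X=2)
= 25937424601/10240000000000 + 21221529219/1024000000000 + 156267624249/2048000000000
= 254872709509/2560000000000

254872709509/2560000000000


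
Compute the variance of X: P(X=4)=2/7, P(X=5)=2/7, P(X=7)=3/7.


E[X] = 39/7, E[X^2] = 229/7
Var(X) = E[X^2] - (E[X])^2 = 229/7 - (39/7)^2 = 82/49

82/49


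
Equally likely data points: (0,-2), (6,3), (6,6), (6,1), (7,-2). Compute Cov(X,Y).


E[X]=5, E[Y]=6/5, E[XY]=46/5
Cov(X,Y) = E[XY] - E[X]E[Y] = 46/5 - 5*6/5 = 16/5

16/5


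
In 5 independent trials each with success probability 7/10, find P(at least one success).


P(at least one) = 1 - P(none)
P(none) = (1 - 7/10)^5 = (3/10)^5 = 243/100000
P(at least one) = 1 - 243/100000 = 99757/100000

99757/100000


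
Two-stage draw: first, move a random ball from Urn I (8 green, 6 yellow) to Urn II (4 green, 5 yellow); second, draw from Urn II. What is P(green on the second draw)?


P(transfer green) = 8/14 = 4/7; P(transfer yellow) = 3/7
If green transferred: Urn II has 5 green of 10, so P(green|green moved) = 1/2
If yellow transferred: Urn II has 4 green of 10, so P(green|yellow moved) = 2/5
By total probability: P(green) = 4/7*1/2 + 3/7*2/5 = 16/35

16/35


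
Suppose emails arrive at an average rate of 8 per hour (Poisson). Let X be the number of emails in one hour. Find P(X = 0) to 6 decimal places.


P(X=0) = e^(-8) * 8^0 / 0!
≈ 0.0003354626279 * 1 / 1
≈ 0.000335

0.000335


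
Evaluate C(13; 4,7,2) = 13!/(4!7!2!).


13! = 6227020800
Denominator: 4!=24 * 7!=5040 * 2!=2
Coefficient = 6227020800 / 241920 = 25740

25740


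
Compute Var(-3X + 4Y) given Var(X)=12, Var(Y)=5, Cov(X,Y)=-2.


Var(-3X + 4Y) = (-3)^2*Var(X) + 4^2*Var(Y) + 2*(-3)*4*Cov(X,Y)
= 9*12 + 16*5 - 24*(-2)
= 108 + 80 + 48 = 236

236


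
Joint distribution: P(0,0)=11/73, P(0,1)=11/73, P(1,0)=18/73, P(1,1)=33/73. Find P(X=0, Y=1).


Read from table: P(X=0, Y=1) = 11/73

11/73


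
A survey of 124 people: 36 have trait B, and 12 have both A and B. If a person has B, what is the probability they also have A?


P(A|B) = P(A∩B)/P(B) = (12/124)/(36/124) = 12/36 = 1/3

1/3


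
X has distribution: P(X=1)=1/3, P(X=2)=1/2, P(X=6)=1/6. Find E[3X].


E[3X] = sum(g(x)*P(x))
= 3*1/3 + 6*1/2 + 18*1/6
= 7

7


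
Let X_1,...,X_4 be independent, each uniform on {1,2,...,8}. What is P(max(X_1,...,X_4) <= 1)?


P(max <= 1) = P(all X_i <= 1) = (P(X_1 <= 1))^4
= (1/8)^4 = 1/4096

1/4096


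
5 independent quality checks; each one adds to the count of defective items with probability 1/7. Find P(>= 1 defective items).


P(at least one) = 1 - P(none)
P(none) = (1 - 1/7)^5 = (6/7)^5 = 7776/16807
P(at least one) = 1 - 7776/16807 = 9031/16807

9031/16807


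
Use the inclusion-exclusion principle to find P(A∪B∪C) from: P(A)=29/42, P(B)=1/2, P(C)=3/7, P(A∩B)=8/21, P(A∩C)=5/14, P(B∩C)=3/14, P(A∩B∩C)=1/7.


P(A∪B∪C) = P(A)+P(B)+P(C) - P(AB)-P(AC)-P(BC) + P(ABC)
= 29/42+1/2+3/7 - 8/21-5/14-3/14 + 1/7
= 17/21

17/21


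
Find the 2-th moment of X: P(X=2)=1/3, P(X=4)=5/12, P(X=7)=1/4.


E[X^2] = sum(x^2 * P(x))
= 4*1/3 + 16*5/12 + 49*1/4
= 81/4

81/4


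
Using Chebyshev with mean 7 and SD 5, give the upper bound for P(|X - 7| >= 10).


k = 10/5 = 2
Chebyshev: P(|X-mu| >= k*sigma) <= 1/k^2 = 1/2^2 = 1/4

1/4


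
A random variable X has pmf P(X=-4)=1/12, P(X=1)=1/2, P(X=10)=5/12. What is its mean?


E[X] = sum(x * P(x))
= -4*1/12 + 1*1/2 + 10*5/12
= 13/3

13/3


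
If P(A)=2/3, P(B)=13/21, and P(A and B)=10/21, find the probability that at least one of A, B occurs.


P(A∪B) = P(A) + P(B) - P(A∩B)
= 2/3 + 13/21 - 10/21 = 17/21

17/21


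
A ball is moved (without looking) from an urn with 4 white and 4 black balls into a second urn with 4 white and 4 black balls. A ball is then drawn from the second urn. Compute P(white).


P(transfer white) = 4/8 = 1/2; P(transfer black) = 1/2
If white transferred: Urn II has 5 white of 9, so P(white|white moved) = 5/9
If black transferred: Urn II has 4 white of 9, so P(white|black moved) = 4/9
By total probability: P(white) = 1/2*5/9 + 1/2*4/9 = 1/2

1/2


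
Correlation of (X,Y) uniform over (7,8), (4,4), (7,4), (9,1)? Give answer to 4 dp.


Cov(X,Y) = -1.4375, Var(X) = 3.1875, Var(Y) = 6.1875
rho = Cov/(sqrt(VarX)*sqrt(VarY)) = -0.3237

-0.3237


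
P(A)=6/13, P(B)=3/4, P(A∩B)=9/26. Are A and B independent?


P(A)*P(B) = 6/13*3/4 = 9/26
P(A∩B) = 9/26, which equals P(A)P(B), so independent

Yes, A and B are independent


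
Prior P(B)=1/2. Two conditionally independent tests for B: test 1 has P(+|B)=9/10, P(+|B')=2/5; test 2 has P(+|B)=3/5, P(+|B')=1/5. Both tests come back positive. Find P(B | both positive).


After test 1: P(+) = 9/10*1/2 + 2/5*1/2 = 13/20
P(B|+) = (9/20)/(13/20) = 9/13
After test 2 (use post1 as new prior): P(+) = 3/5*9/13 + 1/5*4/13 = 31/65
P(B|+,+) = (27/65)/(31/65) = 27/31

27/31


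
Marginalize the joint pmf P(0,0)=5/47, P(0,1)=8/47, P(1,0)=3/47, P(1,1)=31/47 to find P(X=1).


P(X=1) = P(1,0)+P(1,1) = 3/47 + 31/47 = 34/47

34/47


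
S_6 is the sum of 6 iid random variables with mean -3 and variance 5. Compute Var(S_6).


By independence, Var(S_n) = n*Var(X_1) = 6*5 = 30

30


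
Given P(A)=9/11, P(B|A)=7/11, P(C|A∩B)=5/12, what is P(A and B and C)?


P(A∩B∩C) = P(A) * P(B|A) * P(C|A∩B)
= 9/11 * 7/11 * 5/12
= 63/121 * 5/12 = 105/484

105/484


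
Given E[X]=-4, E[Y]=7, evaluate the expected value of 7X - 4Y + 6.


E[7X - 4Y + 6] = 7*E[X] - 4*E[Y] + 6
= (7)*(-4) + (-4)*(7) + (6)
= -28 - 28 + 6 = -50

-50


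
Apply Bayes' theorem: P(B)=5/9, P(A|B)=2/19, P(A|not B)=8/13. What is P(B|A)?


P(A) = P(A|B)P(B) + P(A|B')P(B') = 2/19*5/9 + 8/13*4/9 = 82/247
P(B|A) = P(A|B)P(B)/P(A) = (10/171)/(82/247) = 65/369

65/369


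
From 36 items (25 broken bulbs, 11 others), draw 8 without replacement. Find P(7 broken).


P(X=7) = C(25,7)*C(11,1) / C(36,8)
= 480700*11 / 30260340
= 5287700/30260340 = 24035/137547

24035/137547


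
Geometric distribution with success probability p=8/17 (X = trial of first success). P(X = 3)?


P(X=3) = (1-p)^2 * p = (9/17)^2 * 8/17
= 81/289 * 8/17 = 648/4913

648/4913


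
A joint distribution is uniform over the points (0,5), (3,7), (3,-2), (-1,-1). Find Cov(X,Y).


E[X]=5/4, E[Y]=9/4, E[XY]=4
Cov(X,Y) = E[XY] - E[X]E[Y] = 4 - 5/4*9/4 = 19/16

19/16


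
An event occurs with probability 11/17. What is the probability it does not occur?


P(A') = 1 - P(A) = 1 - 11/17 = 6/17

6/17


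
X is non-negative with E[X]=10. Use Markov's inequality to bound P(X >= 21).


Markov: P(X >= a) <= E[X]/a
P(X >= 21) <= 10/21

10/21


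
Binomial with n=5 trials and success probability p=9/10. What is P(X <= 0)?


P(X<=0) = P(X=0)
= 1/100000
= 1/100000

1/100000


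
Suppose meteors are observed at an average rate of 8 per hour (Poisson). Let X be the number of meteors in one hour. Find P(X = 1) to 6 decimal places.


P(X=1) = e^(-8) * 8^1 / 1!
≈ 0.0003354626279 * 8 / 1
≈ 0.002684

0.002684


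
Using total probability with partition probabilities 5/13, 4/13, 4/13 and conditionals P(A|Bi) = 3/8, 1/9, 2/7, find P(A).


P(A) = P(A|B1)P(B1) + P(A|B2)P(B2) + P(A|B3)P(B3)
= 3/8*5/13 + 1/9*4/13 + 2/7*4/13
= 15/104 + 4/117 + 8/91 = 1745/6552

1745/6552


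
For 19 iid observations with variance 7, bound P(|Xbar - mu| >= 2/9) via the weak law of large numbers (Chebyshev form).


Var(Xbar) = Var(X)/n = 7/19
Chebyshev: P(|Xbar-mu| >= 2/9) <= Var(Xbar)/(2/9)^2 = (7/19)/(4/81) = 567/76
Bound exceeds 1, so trivial bound: 1

1
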